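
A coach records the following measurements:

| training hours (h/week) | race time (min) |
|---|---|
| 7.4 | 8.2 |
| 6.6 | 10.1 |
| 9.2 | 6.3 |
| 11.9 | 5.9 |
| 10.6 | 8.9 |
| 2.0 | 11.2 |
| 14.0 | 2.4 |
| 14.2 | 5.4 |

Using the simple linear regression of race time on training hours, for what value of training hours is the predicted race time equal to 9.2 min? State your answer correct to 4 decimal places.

6.3411

n = 8, Σx = 75.9, Σy = 58.4, Σxy = 482.53, Σx² = 838.57
Sxx = Σx² − (Σx)²/n = 838.57 − 720.10125 = 118.46875
Sxy = Σxy − (Σx)(Σy)/n = 482.53 − 554.07 = -71.54
b = Sxy/Sxx = -71.54/118.46875 = -0.603872
a = ȳ − b·x̄ = 7.3 − (-0.603872)·9.4875 = 13.029239
Set a + b·x = 9.2: x = (9.2 − 13.029239) / (-0.603872) = 6.341140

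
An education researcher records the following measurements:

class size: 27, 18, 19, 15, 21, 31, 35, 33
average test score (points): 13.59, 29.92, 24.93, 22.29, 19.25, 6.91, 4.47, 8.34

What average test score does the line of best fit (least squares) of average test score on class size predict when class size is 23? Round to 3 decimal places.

18.355

n = 8, Σx = 199, Σy = 129.7, Σxy = 2763.64, Σx² = 5355
Sxx = Σx² − (Σx)²/n = 5355 − 4950.125 = 404.875
Sxy = Σxy − (Σx)(Σy)/n = 2763.64 − 3226.2875 = -462.6475
b = Sxy/Sxx = -462.6475/404.875 = -1.142692
a = ȳ − b·x̄ = 16.2125 − (-1.142692)·24.875 = 44.636968
ŷ(23) = a + b·23 = 44.636968 + (-1.142692)·23 = 18.355048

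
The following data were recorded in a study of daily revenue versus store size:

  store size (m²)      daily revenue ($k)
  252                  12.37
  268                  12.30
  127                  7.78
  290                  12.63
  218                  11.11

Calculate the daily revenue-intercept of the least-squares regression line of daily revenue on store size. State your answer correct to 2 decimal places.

4.05

n = 5, Σx = 1155, Σy = 56.19, Σxy = 13486.38, Σx² = 283081
Sxx = Σx² − (Σx)²/n = 283081 − 266805 = 16276
Sxy = Σxy − (Σx)(Σy)/n = 13486.38 − 12979.89 = 506.49
b = Sxy/Sxx = 506.49/16276 = 0.031119
a = ȳ − b·x̄ = 11.238 − 0.031119·231 = 4.049551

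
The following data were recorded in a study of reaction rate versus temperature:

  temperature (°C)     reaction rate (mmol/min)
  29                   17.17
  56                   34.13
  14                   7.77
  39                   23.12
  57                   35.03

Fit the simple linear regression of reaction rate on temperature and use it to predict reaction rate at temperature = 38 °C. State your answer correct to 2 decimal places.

n = 5, Σx = 195, Σy = 117.22, Σxy = 5416.38, Σx² = 8943
Sxx = Σx² − (Σx)²/n = 8943 − 7605 = 1338
Sxy = Σxy − (Σx)(Σy)/n = 5416.38 − 4571.58 = 844.8
b = Sxy/Sxx = 844.8/1338 = 0.631390
a = ȳ − b·x̄ = 23.444 − 0.631390·39 = -1.180215
ŷ(38) = a + b·38 = -1.180215 + 0.631390·38 = 22.812610

22.81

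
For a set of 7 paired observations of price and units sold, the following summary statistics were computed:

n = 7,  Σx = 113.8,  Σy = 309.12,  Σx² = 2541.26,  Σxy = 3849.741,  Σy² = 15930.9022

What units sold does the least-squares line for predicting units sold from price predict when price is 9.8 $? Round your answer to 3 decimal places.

Sxx = Σx² − (Σx)²/n = 2541.26 − 1850.062857 = 691.197143
Sxy = Σxy − (Σx)(Σy)/n = 3849.741 − 5025.408 = -1175.667
b = Sxy/Sxx = -1175.667/691.197143 = -1.700914
a = ȳ − b·x̄ = 44.16 − (-1.700914)·16.257143 = 71.812004
ŷ(9.8) = a + b·9.8 = 71.812004 + (-1.700914)·9.8 = 55.143046

55.143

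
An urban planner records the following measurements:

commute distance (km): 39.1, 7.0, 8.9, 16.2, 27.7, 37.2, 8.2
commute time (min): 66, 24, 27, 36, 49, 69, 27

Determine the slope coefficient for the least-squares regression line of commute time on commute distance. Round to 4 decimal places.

n = 7, Σx = 144.3, Σy = 298, Σxy = 7717.6, Σx² = 4137.83
Sxx = Σx² − (Σx)²/n = 4137.83 − 2974.641429 = 1163.188571
Sxy = Σxy − (Σx)(Σy)/n = 7717.6 − 6143.057143 = 1574.542857
b = Sxy/Sxx = 1574.542857/1163.188571 = 1.353644

1.3536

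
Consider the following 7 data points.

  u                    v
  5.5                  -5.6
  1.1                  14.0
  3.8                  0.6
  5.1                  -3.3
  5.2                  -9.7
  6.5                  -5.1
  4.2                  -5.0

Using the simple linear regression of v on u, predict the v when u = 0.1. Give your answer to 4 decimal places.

n = 7, Σx = 31.4, Σy = -14.1, Σxy = -134.54, Σx² = 158.84
Sxx = Σx² − (Σx)²/n = 158.84 − 140.851429 = 17.988571
Sxy = Σxy − (Σx)(Σy)/n = -134.54 − (-63.248571) = -71.291429
b = Sxy/Sxx = -71.291429/17.988571 = -3.963151
a = ȳ − b·x̄ = -2.014286 − (-3.963151)·4.485714 = 15.763278
ŷ(0.1) = a + b·0.1 = 15.763278 + (-3.963151)·0.1 = 15.366963

15.3670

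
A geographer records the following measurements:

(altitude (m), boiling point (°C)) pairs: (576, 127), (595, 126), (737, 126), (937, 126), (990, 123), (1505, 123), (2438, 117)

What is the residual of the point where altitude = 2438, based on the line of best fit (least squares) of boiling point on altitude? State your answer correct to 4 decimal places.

-0.3518

n = 7, Σx = 7778, Σy = 868, Σxy = 951177, Σx² = 11295908
Sxx = Σx² − (Σx)²/n = 11295908 − 8642469.142857 = 2653438.857143
Sxy = Σxy − (Σx)(Σy)/n = 951177 − 964472 = -13295
b = Sxy/Sxx = -13295/2653438.857143 = -0.005010
a = ȳ − b·x̄ = 124 − (-0.005010)·1111.142857 = 129.567358
ŷ(2438) = 129.567358 + (-0.005010)·2438 = 117.351810
residual = y − ŷ = 117 − 117.351810 = -0.351810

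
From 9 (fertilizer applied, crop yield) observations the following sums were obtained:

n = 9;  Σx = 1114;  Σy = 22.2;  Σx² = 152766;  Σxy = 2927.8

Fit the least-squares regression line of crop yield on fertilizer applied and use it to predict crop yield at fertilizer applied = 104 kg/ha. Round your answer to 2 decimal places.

Sxx = Σx² − (Σx)²/n = 152766 − 137888.444444 = 14877.555556
Sxy = Σxy − (Σx)(Σy)/n = 2927.8 − 2747.866667 = 179.933333
b = Sxy/Sxx = 179.933333/14877.555556 = 0.012094
a = ȳ − b·x̄ = 2.466667 − 0.012094·123.777778 = 0.969663
ŷ(104) = a + b·104 = 0.969663 + 0.012094·104 = 2.227469

2.23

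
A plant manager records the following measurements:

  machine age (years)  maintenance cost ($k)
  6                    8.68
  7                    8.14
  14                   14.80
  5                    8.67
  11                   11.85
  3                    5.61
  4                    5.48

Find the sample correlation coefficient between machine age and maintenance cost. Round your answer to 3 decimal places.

0.970

n = 7, Σx = 50, Σy = 63.23, Σxy = 528.71, Σx² = 452, Σy² = 637.7359
Sxx = Σx² − (Σx)²/n = 452 − 357.142857 = 94.857143
Sxy = Σxy − (Σx)(Σy)/n = 528.71 − 451.642857 = 77.067143
Syy = Σy² − (Σy)²/n = 637.7359 − 571.147557 = 66.588343
r = Sxy/√(Sxx·Syy) = 77.067143/√(6316.379951) = 77.067143/79.475656 = 0.969695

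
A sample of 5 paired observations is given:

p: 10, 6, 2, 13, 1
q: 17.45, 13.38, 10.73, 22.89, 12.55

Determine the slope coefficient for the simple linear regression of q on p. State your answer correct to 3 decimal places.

n = 5, Σx = 32, Σy = 77, Σxy = 586.36, Σx² = 310
Sxx = Σx² − (Σx)²/n = 310 − 204.8 = 105.2
Sxy = Σxy − (Σx)(Σy)/n = 586.36 − 492.8 = 93.56
b = Sxy/Sxx = 93.56/105.2 = 0.889354

0.889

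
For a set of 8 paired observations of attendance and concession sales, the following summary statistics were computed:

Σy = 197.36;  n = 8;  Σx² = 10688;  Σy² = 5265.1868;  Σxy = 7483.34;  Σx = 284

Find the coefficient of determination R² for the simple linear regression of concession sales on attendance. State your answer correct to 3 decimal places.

0.948

Sxx = Σx² − (Σx)²/n = 10688 − 10082 = 606
Sxy = Σxy − (Σx)(Σy)/n = 7483.34 − 7006.28 = 477.06
Syy = Σy² − (Σy)²/n = 5265.1868 − 4868.8712 = 396.3156
R² = Sxy²/(Sxx·Syy) = (477.06)²/(606·396.3156) = 0.947616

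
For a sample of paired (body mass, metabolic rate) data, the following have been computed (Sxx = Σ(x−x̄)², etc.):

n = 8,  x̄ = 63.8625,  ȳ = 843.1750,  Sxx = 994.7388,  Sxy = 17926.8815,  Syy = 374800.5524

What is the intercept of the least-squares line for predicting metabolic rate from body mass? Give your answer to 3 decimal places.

b = Sxy/Sxx = 17926.8815/994.7388 = 18.021697
a = ȳ − b·x̄ = 843.175 − 18.021697·63.8625 = -307.735641

-307.736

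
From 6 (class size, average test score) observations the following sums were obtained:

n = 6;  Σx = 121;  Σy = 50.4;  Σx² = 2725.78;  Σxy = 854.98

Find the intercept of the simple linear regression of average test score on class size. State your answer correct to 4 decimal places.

Sxx = Σx² − (Σx)²/n = 2725.78 − 2440.166667 = 285.613333
Sxy = Σxy − (Σx)(Σy)/n = 854.98 − 1016.4 = -161.42
b = Sxy/Sxx = -161.42/285.613333 = -0.565170
a = ȳ − b·x̄ = 8.4 − (-0.565170)·20.166667 = 19.797589

19.7976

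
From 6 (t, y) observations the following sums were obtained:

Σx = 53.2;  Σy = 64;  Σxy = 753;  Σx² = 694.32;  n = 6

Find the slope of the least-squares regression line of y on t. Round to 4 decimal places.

Sxx = Σx² − (Σx)²/n = 694.32 − 471.706667 = 222.613333
Sxy = Σxy − (Σx)(Σy)/n = 753 − 567.466667 = 185.533333
b = Sxy/Sxx = 185.533333/222.613333 = 0.833433

0.8334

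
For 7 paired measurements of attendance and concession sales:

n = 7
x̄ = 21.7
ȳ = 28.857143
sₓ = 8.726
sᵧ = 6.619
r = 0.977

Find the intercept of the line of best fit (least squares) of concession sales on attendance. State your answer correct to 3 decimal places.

12.775

b = r · sᵧ/sₓ = 0.977 · 6.619/8.726 = 0.741091
a = ȳ − b·x̄ = 28.857143 − 0.741091·21.7 = 12.775461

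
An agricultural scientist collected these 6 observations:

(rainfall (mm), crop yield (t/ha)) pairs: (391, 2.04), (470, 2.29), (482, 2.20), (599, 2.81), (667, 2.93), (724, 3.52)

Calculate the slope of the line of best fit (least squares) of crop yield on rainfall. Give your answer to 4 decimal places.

0.0042

n = 6, Σx = 3333, Σy = 15.79, Σxy = 9120.32, Σx² = 1933971
Sxx = Σx² − (Σx)²/n = 1933971 − 1851481.5 = 82489.5
Sxy = Σxy − (Σx)(Σy)/n = 9120.32 − 8771.345 = 348.975
b = Sxy/Sxx = 348.975/82489.5 = 0.004231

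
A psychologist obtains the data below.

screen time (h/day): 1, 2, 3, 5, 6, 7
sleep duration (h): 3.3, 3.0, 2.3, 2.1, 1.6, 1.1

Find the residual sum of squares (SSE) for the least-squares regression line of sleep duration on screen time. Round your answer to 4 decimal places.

n = 6, Σx = 24, Σy = 13.4, Σxy = 44, Σx² = 124, Σy² = 33.36
Sxx = Σx² − (Σx)²/n = 124 − 96 = 28
Sxy = Σxy − (Σx)(Σy)/n = 44 − 53.6 = -9.6
Syy = Σy² − (Σy)²/n = 33.36 − 29.926667 = 3.433333
b = Sxy/Sxx = -9.6/28 = -0.342857
SSE = Syy − b·Sxy = 3.433333 − (-0.342857)·(-9.6) = 0.141905

0.1419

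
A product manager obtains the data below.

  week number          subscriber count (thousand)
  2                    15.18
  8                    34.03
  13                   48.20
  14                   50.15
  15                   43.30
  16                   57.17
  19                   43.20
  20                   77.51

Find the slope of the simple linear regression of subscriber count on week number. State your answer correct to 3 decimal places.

n = 8, Σx = 107, Σy = 368.74, Σxy = 5566.52, Σx² = 1675
Sxx = Σx² − (Σx)²/n = 1675 − 1431.125 = 243.875
Sxy = Σxy − (Σx)(Σy)/n = 5566.52 − 4931.8975 = 634.6225
b = Sxy/Sxx = 634.6225/243.875 = 2.602245

2.602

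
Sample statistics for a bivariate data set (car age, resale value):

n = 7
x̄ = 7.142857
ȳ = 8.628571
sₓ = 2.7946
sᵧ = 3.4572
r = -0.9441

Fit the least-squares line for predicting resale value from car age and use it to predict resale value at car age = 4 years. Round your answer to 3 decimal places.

12.299

b = r · sᵧ/sₓ = -0.9441 · 3.4572/2.7946 = -1.167946
a = ȳ − b·x̄ = 8.628571 − (-1.167946)·7.142857 = 16.971044
ŷ(4) = a + b·4 = 16.971044 + (-1.167946)·4 = 12.299259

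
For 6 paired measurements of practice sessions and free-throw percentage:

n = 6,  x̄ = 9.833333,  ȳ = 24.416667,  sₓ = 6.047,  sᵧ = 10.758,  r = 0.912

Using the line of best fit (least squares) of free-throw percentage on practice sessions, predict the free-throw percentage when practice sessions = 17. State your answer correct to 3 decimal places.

36.045

b = r · sᵧ/sₓ = 0.912 · 10.758/6.047 = 1.622506
a = ȳ − b·x̄ = 24.416667 − 1.622506·9.833333 = 8.462022
ŷ(17) = a + b·17 = 8.462022 + 1.622506·17 = 36.044630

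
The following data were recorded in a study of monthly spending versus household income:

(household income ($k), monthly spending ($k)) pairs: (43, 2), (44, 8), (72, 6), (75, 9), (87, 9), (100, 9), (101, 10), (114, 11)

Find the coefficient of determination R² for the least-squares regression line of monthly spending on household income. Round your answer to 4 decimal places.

0.6075

n = 8, Σx = 636, Σy = 64, Σxy = 5492, Σx² = 55360, Σy² = 568
Sxx = Σx² − (Σx)²/n = 55360 − 50562 = 4798
Sxy = Σxy − (Σx)(Σy)/n = 5492 − 5088 = 404
Syy = Σy² − (Σy)²/n = 568 − 512 = 56
R² = Sxy²/(Sxx·Syy) = (404)²/(4798·56) = 0.607455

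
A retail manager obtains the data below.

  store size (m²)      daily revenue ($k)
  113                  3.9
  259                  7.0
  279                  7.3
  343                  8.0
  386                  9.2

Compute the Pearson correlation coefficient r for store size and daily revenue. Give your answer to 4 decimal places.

n = 5, Σx = 1380, Σy = 35.4, Σxy = 10585.6, Σx² = 424336, Σy² = 266.14
Sxx = Σx² − (Σx)²/n = 424336 − 380880 = 43456
Sxy = Σxy − (Σx)(Σy)/n = 10585.6 − 9770.4 = 815.2
Syy = Σy² − (Σy)²/n = 266.14 − 250.632 = 15.508
r = Sxy/√(Sxx·Syy) = 815.2/√(673915.648) = 815.2/820.923655 = 0.993028

0.9930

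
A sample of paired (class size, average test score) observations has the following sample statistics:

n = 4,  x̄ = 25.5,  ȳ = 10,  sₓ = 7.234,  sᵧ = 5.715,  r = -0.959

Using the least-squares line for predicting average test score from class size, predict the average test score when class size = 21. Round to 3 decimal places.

b = r · sᵧ/sₓ = -0.959 · 5.715/7.234 = -0.757629
a = ȳ − b·x̄ = 10 − (-0.757629)·25.5 = 29.319528
ŷ(21) = a + b·21 = 29.319528 + (-0.757629)·21 = 13.409329

13.409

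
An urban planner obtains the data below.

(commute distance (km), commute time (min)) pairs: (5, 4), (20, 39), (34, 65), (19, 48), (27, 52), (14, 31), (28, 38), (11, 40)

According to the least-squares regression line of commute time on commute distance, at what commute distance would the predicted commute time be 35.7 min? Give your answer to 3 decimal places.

17.201

n = 8, Σx = 158, Σy = 317, Σxy = 7264, Σx² = 3772
Sxx = Σx² − (Σx)²/n = 3772 − 3120.5 = 651.5
Sxy = Σxy − (Σx)(Σy)/n = 7264 − 6260.75 = 1003.25
b = Sxy/Sxx = 1003.25/651.5 = 1.539908
a = ȳ − b·x̄ = 39.625 − 1.539908·19.75 = 9.211819
Set a + b·x = 35.7: x = (35.7 − 9.211819) / 1.539908 = 17.201146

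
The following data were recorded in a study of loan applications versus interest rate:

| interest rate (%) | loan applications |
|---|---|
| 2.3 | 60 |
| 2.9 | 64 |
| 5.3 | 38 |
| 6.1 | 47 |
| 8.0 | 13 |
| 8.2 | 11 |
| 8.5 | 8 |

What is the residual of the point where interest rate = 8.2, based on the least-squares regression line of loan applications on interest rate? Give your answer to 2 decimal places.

-2.81

n = 7, Σx = 41.3, Σy = 241, Σxy = 1073.9, Σx² = 282.49
Sxx = Σx² − (Σx)²/n = 282.49 − 243.67 = 38.82
Sxy = Σxy − (Σx)(Σy)/n = 1073.9 − 1421.9 = -348
b = Sxy/Sxx = -348/38.82 = -8.964451
a = ȳ − b·x̄ = 34.428571 − (-8.964451)·5.9 = 87.318834
ŷ(8.2) = 87.318834 + (-8.964451)·8.2 = 13.810333
residual = y − ŷ = 11 − 13.810333 = -2.810333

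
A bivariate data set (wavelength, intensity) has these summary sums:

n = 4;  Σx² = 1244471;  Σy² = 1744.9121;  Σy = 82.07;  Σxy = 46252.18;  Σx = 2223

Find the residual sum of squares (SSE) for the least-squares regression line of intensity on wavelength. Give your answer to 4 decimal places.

Sxx = Σx² − (Σx)²/n = 1244471 − 1235432.25 = 9038.75
Sxy = Σxy − (Σx)(Σy)/n = 46252.18 − 45610.4025 = 641.7775
Syy = Σy² − (Σy)²/n = 1744.9121 − 1683.871225 = 61.040875
b = Sxy/Sxx = 641.7775/9038.75 = 0.071003
SSE = Syy − b·Sxy = 61.040875 − 0.071003·641.7775 = 15.472809

15.4728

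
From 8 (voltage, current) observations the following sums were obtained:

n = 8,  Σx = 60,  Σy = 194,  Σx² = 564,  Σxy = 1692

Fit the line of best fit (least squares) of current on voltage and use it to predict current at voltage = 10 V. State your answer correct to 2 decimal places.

29.45

Sxx = Σx² − (Σx)²/n = 564 − 450 = 114
Sxy = Σxy − (Σx)(Σy)/n = 1692 − 1455 = 237
b = Sxy/Sxx = 237/114 = 2.078947
a = ȳ − b·x̄ = 24.25 − 2.078947·7.5 = 8.657895
ŷ(10) = a + b·10 = 8.657895 + 2.078947·10 = 29.447368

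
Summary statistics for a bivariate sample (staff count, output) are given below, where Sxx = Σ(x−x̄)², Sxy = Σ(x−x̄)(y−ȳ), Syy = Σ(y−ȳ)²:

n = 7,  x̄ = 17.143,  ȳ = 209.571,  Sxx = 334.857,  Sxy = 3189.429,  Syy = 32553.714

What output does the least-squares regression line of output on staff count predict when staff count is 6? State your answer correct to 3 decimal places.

103.437

b = Sxy/Sxx = 3189.429/334.857 = 9.524749
a = ȳ − b·x̄ = 209.571 − 9.524749·17.143 = 46.288222
ŷ(6) = a + b·6 = 46.288222 + 9.524749·6 = 103.436718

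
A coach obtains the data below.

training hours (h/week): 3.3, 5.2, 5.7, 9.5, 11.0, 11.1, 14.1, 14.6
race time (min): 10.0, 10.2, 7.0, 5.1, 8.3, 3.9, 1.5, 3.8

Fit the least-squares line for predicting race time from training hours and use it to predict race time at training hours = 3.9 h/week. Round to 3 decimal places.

n = 8, Σx = 74.5, Σy = 49.8, Σxy = 385.61, Σx² = 816.85
Sxx = Σx² − (Σx)²/n = 816.85 − 693.78125 = 123.06875
Sxy = Σxy − (Σx)(Σy)/n = 385.61 − 463.7625 = -78.1525
b = Sxy/Sxx = -78.1525/123.06875 = -0.635031
a = ȳ − b·x̄ = 6.225 − (-0.635031)·9.3125 = 12.138728
ŷ(3.9) = a + b·3.9 = 12.138728 + (-0.635031)·3.9 = 9.662107

9.662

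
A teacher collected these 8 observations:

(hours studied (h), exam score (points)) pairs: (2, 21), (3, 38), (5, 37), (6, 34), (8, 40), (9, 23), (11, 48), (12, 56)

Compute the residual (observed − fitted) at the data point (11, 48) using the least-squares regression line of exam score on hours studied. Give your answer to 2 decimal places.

2.48

n = 8, Σx = 56, Σy = 297, Σxy = 2272, Σx² = 484
Sxx = Σx² − (Σx)²/n = 484 − 392 = 92
Sxy = Σxy − (Σx)(Σy)/n = 2272 − 2079 = 193
b = Sxy/Sxx = 193/92 = 2.097826
a = ȳ − b·x̄ = 37.125 − 2.097826·7 = 22.440217
ŷ(11) = 22.440217 + 2.097826·11 = 45.516304
residual = y − ŷ = 48 − 45.516304 = 2.483696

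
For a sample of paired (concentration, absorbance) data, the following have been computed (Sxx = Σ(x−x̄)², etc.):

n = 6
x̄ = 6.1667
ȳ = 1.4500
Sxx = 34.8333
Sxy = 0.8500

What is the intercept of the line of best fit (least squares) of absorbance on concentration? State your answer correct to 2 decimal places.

1.30

b = Sxy/Sxx = 0.85/34.8333 = 0.024402
a = ȳ − b·x̄ = 1.45 − 0.024402·6.1667 = 1.299521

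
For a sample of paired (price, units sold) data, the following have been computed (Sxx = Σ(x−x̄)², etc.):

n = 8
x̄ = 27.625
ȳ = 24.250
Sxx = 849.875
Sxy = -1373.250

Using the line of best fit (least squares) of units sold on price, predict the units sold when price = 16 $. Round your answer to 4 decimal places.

b = Sxy/Sxx = -1373.25/849.875 = -1.615826
a = ȳ − b·x̄ = 24.25 − (-1.615826)·27.625 = 68.887189
ŷ(16) = a + b·16 = 68.887189 + (-1.615826)·16 = 43.033976

43.0340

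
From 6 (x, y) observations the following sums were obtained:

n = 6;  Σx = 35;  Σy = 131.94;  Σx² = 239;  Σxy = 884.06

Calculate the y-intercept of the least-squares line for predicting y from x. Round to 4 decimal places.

2.8304

Sxx = Σx² − (Σx)²/n = 239 − 204.166667 = 34.833333
Sxy = Σxy − (Σx)(Σy)/n = 884.06 − 769.65 = 114.41
b = Sxy/Sxx = 114.41/34.833333 = 3.284498
a = ȳ − b·x̄ = 21.99 − 3.284498·5.833333 = 2.830431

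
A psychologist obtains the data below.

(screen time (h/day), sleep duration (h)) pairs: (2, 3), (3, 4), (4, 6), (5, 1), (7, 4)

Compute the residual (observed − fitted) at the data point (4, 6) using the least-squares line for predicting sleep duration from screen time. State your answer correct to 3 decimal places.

2.392

n = 5, Σx = 21, Σy = 18, Σxy = 75, Σx² = 103
Sxx = Σx² − (Σx)²/n = 103 − 88.2 = 14.8
Sxy = Σxy − (Σx)(Σy)/n = 75 − 75.6 = -0.6
b = Sxy/Sxx = -0.6/14.8 = -0.040541
a = ȳ − b·x̄ = 3.6 − (-0.040541)·4.2 = 3.770270
ŷ(4) = 3.770270 + (-0.040541)·4 = 3.608108
residual = y − ŷ = 6 − 3.608108 = 2.391892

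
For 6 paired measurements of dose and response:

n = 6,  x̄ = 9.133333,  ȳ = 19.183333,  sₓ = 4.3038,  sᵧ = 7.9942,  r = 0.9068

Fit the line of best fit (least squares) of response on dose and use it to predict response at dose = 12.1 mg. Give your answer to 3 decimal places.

24.180

b = r · sᵧ/sₓ = 0.9068 · 7.9942/4.3038 = 1.684358
a = ȳ − b·x̄ = 19.183333 − 1.684358·9.133333 = 3.799529
ŷ(12.1) = a + b·12.1 = 3.799529 + 1.684358·12.1 = 24.180263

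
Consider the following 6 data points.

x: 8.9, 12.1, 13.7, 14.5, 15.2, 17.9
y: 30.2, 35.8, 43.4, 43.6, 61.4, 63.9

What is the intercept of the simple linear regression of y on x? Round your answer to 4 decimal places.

n = 6, Σx = 82.3, Σy = 278.3, Σxy = 4005.83, Σx² = 1175.01
Sxx = Σx² − (Σx)²/n = 1175.01 − 1128.881667 = 46.128333
Sxy = Σxy − (Σx)(Σy)/n = 4005.83 − 3817.348333 = 188.481667
b = Sxy/Sxx = 188.481667/46.128333 = 4.086028
a = ȳ − b·x̄ = 46.383333 − 4.086028·13.716667 = -9.663352

-9.6634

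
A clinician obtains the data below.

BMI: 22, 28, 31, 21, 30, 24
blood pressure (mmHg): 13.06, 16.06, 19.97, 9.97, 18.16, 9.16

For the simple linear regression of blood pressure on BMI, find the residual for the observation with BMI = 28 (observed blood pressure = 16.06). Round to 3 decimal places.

n = 6, Σx = 156, Σy = 86.38, Σxy = 2330.08, Σx² = 4146
Sxx = Σx² − (Σx)²/n = 4146 − 4056 = 90
Sxy = Σxy − (Σx)(Σy)/n = 2330.08 − 2245.88 = 84.2
b = Sxy/Sxx = 84.2/90 = 0.935556
a = ȳ − b·x̄ = 14.396667 − 0.935556·26 = -9.927778
ŷ(28) = -9.927778 + 0.935556·28 = 16.267778
residual = y − ŷ = 16.06 − 16.267778 = -0.207778

-0.208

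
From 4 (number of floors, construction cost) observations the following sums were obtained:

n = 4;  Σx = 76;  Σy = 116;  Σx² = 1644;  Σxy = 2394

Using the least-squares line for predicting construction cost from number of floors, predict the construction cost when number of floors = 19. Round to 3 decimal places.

29.000

Sxx = Σx² − (Σx)²/n = 1644 − 1444 = 200
Sxy = Σxy − (Σx)(Σy)/n = 2394 − 2204 = 190
b = Sxy/Sxx = 190/200 = 0.95
a = ȳ − b·x̄ = 29 − 0.95·19 = 10.95
ŷ(19) = a + b·19 = 10.95 + 0.95·19 = 29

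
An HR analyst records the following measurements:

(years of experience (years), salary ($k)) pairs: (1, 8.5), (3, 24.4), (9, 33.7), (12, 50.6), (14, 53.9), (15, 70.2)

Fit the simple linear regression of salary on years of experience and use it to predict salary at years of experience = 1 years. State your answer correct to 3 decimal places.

n = 6, Σx = 54, Σy = 241.3, Σxy = 2799.8, Σx² = 656
Sxx = Σx² − (Σx)²/n = 656 − 486 = 170
Sxy = Σxy − (Σx)(Σy)/n = 2799.8 − 2171.7 = 628.1
b = Sxy/Sxx = 628.1/170 = 3.694706
a = ȳ − b·x̄ = 40.216667 − 3.694706·9 = 6.964314
ŷ(1) = a + b·1 = 6.964314 + 3.694706·1 = 10.659020

10.659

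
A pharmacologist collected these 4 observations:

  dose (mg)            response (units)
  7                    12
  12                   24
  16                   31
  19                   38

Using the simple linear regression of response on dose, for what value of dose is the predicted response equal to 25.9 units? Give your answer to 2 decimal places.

13.34

n = 4, Σx = 54, Σy = 105, Σxy = 1590, Σx² = 810
Sxx = Σx² − (Σx)²/n = 810 − 729 = 81
Sxy = Σxy − (Σx)(Σy)/n = 1590 − 1417.5 = 172.5
b = Sxy/Sxx = 172.5/81 = 2.129630
a = ȳ − b·x̄ = 26.25 − 2.129630·13.5 = -2.5
Set a + b·x = 25.9: x = (25.9 − (-2.5)) / 2.129630 = 13.335652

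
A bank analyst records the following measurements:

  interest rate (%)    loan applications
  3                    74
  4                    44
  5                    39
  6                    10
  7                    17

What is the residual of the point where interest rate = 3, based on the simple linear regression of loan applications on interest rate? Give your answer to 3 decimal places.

n = 5, Σx = 25, Σy = 184, Σxy = 772, Σx² = 135
Sxx = Σx² − (Σx)²/n = 135 − 125 = 10
Sxy = Σxy − (Σx)(Σy)/n = 772 − 920 = -148
b = Sxy/Sxx = -148/10 = -14.8
a = ȳ − b·x̄ = 36.8 − (-14.8)·5 = 110.8
ŷ(3) = 110.8 + (-14.8)·3 = 66.4
residual = y − ŷ = 74 − 66.4 = 7.6

7.600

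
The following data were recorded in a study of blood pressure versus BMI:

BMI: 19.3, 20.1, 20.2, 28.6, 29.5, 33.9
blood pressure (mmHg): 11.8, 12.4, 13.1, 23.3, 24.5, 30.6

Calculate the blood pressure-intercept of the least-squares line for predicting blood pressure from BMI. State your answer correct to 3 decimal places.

n = 6, Σx = 151.6, Σy = 115.7, Σxy = 3168.07, Σx² = 4021.96
Sxx = Σx² − (Σx)²/n = 4021.96 − 3830.426667 = 191.533333
Sxy = Σxy − (Σx)(Σy)/n = 3168.07 − 2923.353333 = 244.716667
b = Sxy/Sxx = 244.716667/191.533333 = 1.277671
a = ȳ − b·x̄ = 19.283333 − 1.277671·25.266667 = -12.999165

-12.999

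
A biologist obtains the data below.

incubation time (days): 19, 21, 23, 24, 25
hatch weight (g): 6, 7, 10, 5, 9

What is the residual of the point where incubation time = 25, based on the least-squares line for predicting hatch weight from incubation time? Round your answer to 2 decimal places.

n = 5, Σx = 112, Σy = 37, Σxy = 836, Σx² = 2532
Sxx = Σx² − (Σx)²/n = 2532 − 2508.8 = 23.2
Sxy = Σxy − (Σx)(Σy)/n = 836 − 828.8 = 7.2
b = Sxy/Sxx = 7.2/23.2 = 0.310345
a = ȳ − b·x̄ = 7.4 − 0.310345·22.4 = 0.448276
ŷ(25) = 0.448276 + 0.310345·25 = 8.206897
residual = y − ŷ = 9 − 8.206897 = 0.793103

0.79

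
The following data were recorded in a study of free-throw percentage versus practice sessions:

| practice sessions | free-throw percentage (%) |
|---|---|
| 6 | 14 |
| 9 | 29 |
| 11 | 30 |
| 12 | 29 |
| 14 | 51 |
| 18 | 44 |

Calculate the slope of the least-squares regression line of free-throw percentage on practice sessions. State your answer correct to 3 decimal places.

2.703

n = 6, Σx = 70, Σy = 197, Σxy = 2529, Σx² = 902
Sxx = Σx² − (Σx)²/n = 902 − 816.666667 = 85.333333
Sxy = Σxy − (Σx)(Σy)/n = 2529 − 2298.333333 = 230.666667
b = Sxy/Sxx = 230.666667/85.333333 = 2.703125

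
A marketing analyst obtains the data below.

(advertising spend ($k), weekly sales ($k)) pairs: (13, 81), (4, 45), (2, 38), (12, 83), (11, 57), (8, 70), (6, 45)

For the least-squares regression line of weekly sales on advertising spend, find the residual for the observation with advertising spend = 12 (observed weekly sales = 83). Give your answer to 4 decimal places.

n = 7, Σx = 56, Σy = 419, Σxy = 3762, Σx² = 554
Sxx = Σx² − (Σx)²/n = 554 − 448 = 106
Sxy = Σxy − (Σx)(Σy)/n = 3762 − 3352 = 410
b = Sxy/Sxx = 410/106 = 3.867925
a = ȳ − b·x̄ = 59.857143 − 3.867925·8 = 28.913747
ŷ(12) = 28.913747 + 3.867925·12 = 75.328841
residual = y − ŷ = 83 − 75.328841 = 7.671159

7.6712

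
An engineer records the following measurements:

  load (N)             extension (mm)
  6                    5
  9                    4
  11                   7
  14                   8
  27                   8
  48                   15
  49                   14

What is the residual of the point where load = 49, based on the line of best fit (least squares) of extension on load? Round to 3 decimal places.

n = 7, Σx = 164, Σy = 61, Σxy = 1877, Σx² = 5868
Sxx = Σx² − (Σx)²/n = 5868 − 3842.285714 = 2025.714286
Sxy = Σxy − (Σx)(Σy)/n = 1877 − 1429.142857 = 447.857143
b = Sxy/Sxx = 447.857143/2025.714286 = 0.221086
a = ȳ − b·x̄ = 8.714286 − 0.221086·23.428571 = 3.534556
ŷ(49) = 3.534556 + 0.221086·49 = 14.367772
residual = y − ŷ = 14 − 14.367772 = -0.367772

-0.368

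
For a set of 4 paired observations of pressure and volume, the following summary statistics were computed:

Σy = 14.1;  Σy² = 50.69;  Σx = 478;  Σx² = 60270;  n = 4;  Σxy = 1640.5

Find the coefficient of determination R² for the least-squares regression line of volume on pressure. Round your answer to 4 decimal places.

0.6354

Sxx = Σx² − (Σx)²/n = 60270 − 57121 = 3149
Sxy = Σxy − (Σx)(Σy)/n = 1640.5 − 1684.95 = -44.45
Syy = Σy² − (Σy)²/n = 50.69 − 49.7025 = 0.9875
R² = Sxy²/(Sxx·Syy) = (-44.45)²/(3149·0.9875) = 0.635380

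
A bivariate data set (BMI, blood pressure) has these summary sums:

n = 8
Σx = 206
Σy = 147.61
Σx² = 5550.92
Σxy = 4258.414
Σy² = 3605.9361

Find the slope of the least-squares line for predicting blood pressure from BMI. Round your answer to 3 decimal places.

Sxx = Σx² − (Σx)²/n = 5550.92 − 5304.5 = 246.42
Sxy = Σxy − (Σx)(Σy)/n = 4258.414 − 3800.9575 = 457.4565
b = Sxy/Sxx = 457.4565/246.42 = 1.856410

1.856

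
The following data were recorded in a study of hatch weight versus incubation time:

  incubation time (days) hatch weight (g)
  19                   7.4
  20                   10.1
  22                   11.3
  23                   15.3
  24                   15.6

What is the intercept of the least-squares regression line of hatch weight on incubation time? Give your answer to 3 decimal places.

n = 5, Σx = 108, Σy = 59.7, Σxy = 1317.5, Σx² = 2350
Sxx = Σx² − (Σx)²/n = 2350 − 2332.8 = 17.2
Sxy = Σxy − (Σx)(Σy)/n = 1317.5 − 1289.52 = 27.98
b = Sxy/Sxx = 27.98/17.2 = 1.626744
a = ȳ − b·x̄ = 11.94 − 1.626744·21.6 = -23.197674

-23.198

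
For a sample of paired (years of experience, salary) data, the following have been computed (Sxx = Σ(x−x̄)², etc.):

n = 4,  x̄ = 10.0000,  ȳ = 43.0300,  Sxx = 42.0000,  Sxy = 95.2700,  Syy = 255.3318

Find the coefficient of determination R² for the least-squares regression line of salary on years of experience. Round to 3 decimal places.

R² = Sxy²/(Sxx·Syy) = (95.27)²/(42·255.3318) = 0.846366

0.846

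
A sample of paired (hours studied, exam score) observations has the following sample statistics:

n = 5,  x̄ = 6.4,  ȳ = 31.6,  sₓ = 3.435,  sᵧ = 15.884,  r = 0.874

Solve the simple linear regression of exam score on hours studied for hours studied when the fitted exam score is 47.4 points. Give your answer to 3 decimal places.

b = r · sᵧ/sₓ = 0.874 · 15.884/3.435 = 4.041518
a = ȳ − b·x̄ = 31.6 − 4.041518·6.4 = 5.734282
Set a + b·x = 47.4: x = (47.4 − 5.734282) / 4.041518 = 10.309422

10.309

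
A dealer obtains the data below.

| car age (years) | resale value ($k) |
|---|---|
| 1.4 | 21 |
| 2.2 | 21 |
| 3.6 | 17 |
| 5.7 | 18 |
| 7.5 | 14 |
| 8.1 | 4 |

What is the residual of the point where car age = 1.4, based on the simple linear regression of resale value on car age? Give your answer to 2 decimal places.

n = 6, Σx = 28.5, Σy = 95, Σxy = 376.8, Σx² = 174.11
Sxx = Σx² − (Σx)²/n = 174.11 − 135.375 = 38.735
Sxy = Σxy − (Σx)(Σy)/n = 376.8 − 451.25 = -74.45
b = Sxy/Sxx = -74.45/38.735 = -1.922034
a = ȳ − b·x̄ = 15.833333 − (-1.922034)·4.75 = 24.962996
ŷ(1.4) = 24.962996 + (-1.922034)·1.4 = 22.272148
residual = y − ŷ = 21 − 22.272148 = -1.272148

-1.27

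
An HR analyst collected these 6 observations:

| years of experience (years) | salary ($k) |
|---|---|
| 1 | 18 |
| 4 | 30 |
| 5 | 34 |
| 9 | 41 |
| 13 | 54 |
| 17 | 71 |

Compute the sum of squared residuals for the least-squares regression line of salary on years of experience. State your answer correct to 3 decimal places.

29.008

n = 6, Σx = 49, Σy = 248, Σxy = 2586, Σx² = 581, Σy² = 12018
Sxx = Σx² − (Σx)²/n = 581 − 400.166667 = 180.833333
Sxy = Σxy − (Σx)(Σy)/n = 2586 − 2025.333333 = 560.666667
Syy = Σy² − (Σy)²/n = 12018 − 10250.666667 = 1767.333333
b = Sxy/Sxx = 560.666667/180.833333 = 3.100461
SSE = Syy − b·Sxy = 1767.333333 − 3.100461·560.666667 = 29.008295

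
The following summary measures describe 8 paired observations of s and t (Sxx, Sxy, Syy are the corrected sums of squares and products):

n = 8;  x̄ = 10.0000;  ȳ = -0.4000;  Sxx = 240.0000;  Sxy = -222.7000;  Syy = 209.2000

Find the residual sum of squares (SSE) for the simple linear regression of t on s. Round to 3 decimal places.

2.553

b = Sxy/Sxx = -222.7/240 = -0.927917
SSE = Syy − b·Sxy = 209.2 − (-0.927917)·(-222.7) = 2.552958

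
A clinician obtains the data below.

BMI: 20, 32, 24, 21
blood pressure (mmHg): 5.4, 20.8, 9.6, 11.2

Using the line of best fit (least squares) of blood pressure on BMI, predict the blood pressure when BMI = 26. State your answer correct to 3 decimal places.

n = 4, Σx = 97, Σy = 47, Σxy = 1239.2, Σx² = 2441
Sxx = Σx² − (Σx)²/n = 2441 − 2352.25 = 88.75
Sxy = Σxy − (Σx)(Σy)/n = 1239.2 − 1139.75 = 99.45
b = Sxy/Sxx = 99.45/88.75 = 1.120563
a = ȳ − b·x̄ = 11.75 − 1.120563·24.25 = -15.423662
ŷ(26) = a + b·26 = -15.423662 + 1.120563·26 = 13.710986

13.711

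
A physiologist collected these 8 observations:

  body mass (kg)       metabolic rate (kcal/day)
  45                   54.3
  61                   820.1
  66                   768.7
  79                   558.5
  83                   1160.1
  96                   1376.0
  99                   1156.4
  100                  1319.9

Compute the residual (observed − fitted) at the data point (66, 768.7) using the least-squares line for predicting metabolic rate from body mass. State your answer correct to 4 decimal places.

115.4054

n = 8, Σx = 629, Σy = 7214, Σxy = 622183.2, Σx² = 52249
Sxx = Σx² − (Σx)²/n = 52249 − 49455.125 = 2793.875
Sxy = Σxy − (Σx)(Σy)/n = 622183.2 − 567200.75 = 54982.45
b = Sxy/Sxx = 54982.45/2793.875 = 19.679638
a = ȳ − b·x̄ = 901.75 − 19.679638·78.625 = -645.561577
ŷ(66) = -645.561577 + 19.679638·66 = 653.294564
residual = y − ŷ = 768.7 − 653.294564 = 115.405436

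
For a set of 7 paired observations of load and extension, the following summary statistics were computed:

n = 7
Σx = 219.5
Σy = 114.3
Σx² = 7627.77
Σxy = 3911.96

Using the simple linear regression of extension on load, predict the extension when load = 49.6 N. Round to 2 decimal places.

24.36

Sxx = Σx² − (Σx)²/n = 7627.77 − 6882.892857 = 744.877143
Sxy = Σxy − (Σx)(Σy)/n = 3911.96 − 3584.121429 = 327.838571
b = Sxy/Sxx = 327.838571/744.877143 = 0.440124
a = ȳ − b·x̄ = 16.328571 − 0.440124·31.357143 = 2.527529
ŷ(49.6) = a + b·49.6 = 2.527529 + 0.440124·49.6 = 24.357697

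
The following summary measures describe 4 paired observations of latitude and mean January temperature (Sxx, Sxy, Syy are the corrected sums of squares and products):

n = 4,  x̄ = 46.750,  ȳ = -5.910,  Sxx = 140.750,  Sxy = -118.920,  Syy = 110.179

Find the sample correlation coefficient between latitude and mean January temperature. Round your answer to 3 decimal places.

r = Sxy/√(Sxx·Syy) = -118.92/√(15507.69425) = -118.92/124.529893 = -0.954951

-0.955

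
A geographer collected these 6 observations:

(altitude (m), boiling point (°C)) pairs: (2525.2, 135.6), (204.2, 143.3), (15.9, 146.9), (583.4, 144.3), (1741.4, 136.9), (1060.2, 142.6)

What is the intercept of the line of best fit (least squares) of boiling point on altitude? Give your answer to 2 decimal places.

n = 6, Σx = 6130.3, Σy = 849.6, Σxy = 847781.49, Σx² = 10915439.05
Sxx = Σx² − (Σx)²/n = 10915439.05 − 6263429.681667 = 4652009.368333
Sxy = Σxy − (Σx)(Σy)/n = 847781.49 − 868050.48 = -20268.99
b = Sxy/Sxx = -20268.99/4652009.368333 = -0.004357
a = ȳ − b·x̄ = 141.6 − (-0.004357)·1021.716667 = 146.051660

146.05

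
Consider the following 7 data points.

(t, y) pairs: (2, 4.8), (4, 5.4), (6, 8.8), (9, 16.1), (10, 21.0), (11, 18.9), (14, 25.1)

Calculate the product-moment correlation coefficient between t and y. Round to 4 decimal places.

0.9763

n = 7, Σx = 56, Σy = 100.1, Σxy = 998.2, Σx² = 554, Σy² = 1817.07
Sxx = Σx² − (Σx)²/n = 554 − 448 = 106
Sxy = Σxy − (Σx)(Σy)/n = 998.2 − 800.8 = 197.4
Syy = Σy² − (Σy)²/n = 1817.07 − 1431.43 = 385.64
r = Sxy/√(Sxx·Syy) = 197.4/√(40877.84) = 197.4/202.182690 = 0.976345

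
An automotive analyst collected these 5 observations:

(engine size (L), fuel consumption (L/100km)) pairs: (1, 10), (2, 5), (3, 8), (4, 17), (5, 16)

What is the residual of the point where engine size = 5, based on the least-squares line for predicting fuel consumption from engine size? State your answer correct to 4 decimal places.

n = 5, Σx = 15, Σy = 56, Σxy = 192, Σx² = 55
Sxx = Σx² − (Σx)²/n = 55 − 45 = 10
Sxy = Σxy − (Σx)(Σy)/n = 192 − 168 = 24
b = Sxy/Sxx = 24/10 = 2.4
a = ȳ − b·x̄ = 11.2 − 2.4·3 = 4
ŷ(5) = 4 + 2.4·5 = 16
residual = y − ŷ = 16 − 16 = 0

0.0000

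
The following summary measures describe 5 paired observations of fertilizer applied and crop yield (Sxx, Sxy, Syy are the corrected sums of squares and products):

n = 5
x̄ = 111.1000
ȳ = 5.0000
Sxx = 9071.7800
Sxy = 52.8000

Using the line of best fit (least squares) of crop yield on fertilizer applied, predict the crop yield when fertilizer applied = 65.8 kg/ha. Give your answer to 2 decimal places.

4.74

b = Sxy/Sxx = 52.8/9071.78 = 0.005820
a = ȳ − b·x̄ = 5 − 0.005820·111.1 = 4.353371
ŷ(65.8) = a + b·65.8 = 4.353371 + 0.005820·65.8 = 4.736343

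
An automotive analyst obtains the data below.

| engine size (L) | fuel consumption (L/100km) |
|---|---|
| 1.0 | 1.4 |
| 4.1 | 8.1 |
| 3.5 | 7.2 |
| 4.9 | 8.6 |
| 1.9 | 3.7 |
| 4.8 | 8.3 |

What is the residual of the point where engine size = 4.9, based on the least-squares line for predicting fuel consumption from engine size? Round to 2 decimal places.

n = 6, Σx = 20.2, Σy = 37.3, Σxy = 148.82, Σx² = 80.72
Sxx = Σx² − (Σx)²/n = 80.72 − 68.006667 = 12.713333
Sxy = Σxy − (Σx)(Σy)/n = 148.82 − 125.576667 = 23.243333
b = Sxy/Sxx = 23.243333/12.713333 = 1.828264
a = ȳ − b·x̄ = 6.216667 − 1.828264·3.366667 = 0.061510
ŷ(4.9) = 0.061510 + 1.828264·4.9 = 9.020005
residual = y − ŷ = 8.6 − 9.020005 = -0.420005

-0.42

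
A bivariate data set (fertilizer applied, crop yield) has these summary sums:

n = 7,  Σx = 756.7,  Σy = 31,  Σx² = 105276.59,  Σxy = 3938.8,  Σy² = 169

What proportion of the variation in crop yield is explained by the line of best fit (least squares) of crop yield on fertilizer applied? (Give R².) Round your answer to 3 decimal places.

0.464

Sxx = Σx² − (Σx)²/n = 105276.59 − 81799.27 = 23477.32
Sxy = Σxy − (Σx)(Σy)/n = 3938.8 − 3351.1 = 587.7
Syy = Σy² − (Σy)²/n = 169 − 137.285714 = 31.714286
R² = Sxy²/(Sxx·Syy) = (587.7)²/(23477.32·31.714286) = 0.463882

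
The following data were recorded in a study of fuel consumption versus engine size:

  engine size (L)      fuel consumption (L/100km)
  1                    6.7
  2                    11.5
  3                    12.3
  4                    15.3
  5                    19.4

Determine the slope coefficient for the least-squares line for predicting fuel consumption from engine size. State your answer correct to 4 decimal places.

n = 5, Σx = 15, Σy = 65.2, Σxy = 224.8, Σx² = 55
Sxx = Σx² − (Σx)²/n = 55 − 45 = 10
Sxy = Σxy − (Σx)(Σy)/n = 224.8 − 195.6 = 29.2
b = Sxy/Sxx = 29.2/10 = 2.92

2.9200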